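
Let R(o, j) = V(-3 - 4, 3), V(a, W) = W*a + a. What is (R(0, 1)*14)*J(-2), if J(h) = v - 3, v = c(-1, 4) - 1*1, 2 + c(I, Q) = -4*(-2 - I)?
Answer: 784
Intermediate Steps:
c(I, Q) = 6 + 4*I (c(I, Q) = -2 - 4*(-2 - I) = -2 + (8 + 4*I) = 6 + 4*I)
v = 1 (v = (6 + 4*(-1)) - 1*1 = (6 - 4) - 1 = 2 - 1 = 1)
V(a, W) = a + W*a
R(o, j) = -28 (R(o, j) = (-3 - 4)*(1 + 3) = -7*4 = -28)
J(h) = -2 (J(h) = 1 - 3 = -2)
(R(0, 1)*14)*J(-2) = -28*14*(-2) = -392*(-2) = 784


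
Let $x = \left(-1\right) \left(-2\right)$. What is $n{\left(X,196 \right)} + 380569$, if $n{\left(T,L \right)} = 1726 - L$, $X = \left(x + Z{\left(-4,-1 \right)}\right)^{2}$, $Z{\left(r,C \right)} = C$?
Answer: $382099$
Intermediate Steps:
$x = 2$
$X = 1$ ($X = \left(2 - 1\right)^{2} = 1^{2} = 1$)
$n{\left(X,196 \right)} + 380569 = \left(1726 - 196\right) + 380569 = 1530 + 380569 = 382099$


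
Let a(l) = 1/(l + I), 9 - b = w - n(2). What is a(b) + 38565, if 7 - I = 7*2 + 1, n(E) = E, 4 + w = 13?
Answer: 231389/6 ≈ 38565.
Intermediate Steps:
w = 9 (w = -4 + 13 = 9)
I = -8 (I = 7 - (7*2 + 1) = 7 - (14 + 1) = 7 - 1*15 = 7 - 15 = -8)
b = 2 (b = 9 - (9 - 1*2) = 9 - (9 - 2) = 9 - 1*7 = 9 - 7 = 2)
a(l) = 1/(-8 + l) (a(l) = 1/(l - 8) = 1/(-8 + l))
a(b) + 38565 = 1/(-8 + 2) + 38565 = 1/(-6) + 38565 = -1/6 + 38565 = 231389/6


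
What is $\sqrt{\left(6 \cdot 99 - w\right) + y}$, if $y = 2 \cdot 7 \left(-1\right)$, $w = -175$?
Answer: $\sqrt{755} \approx 27.477$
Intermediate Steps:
$y = -14$ ($y = 14 \left(-1\right) = -14$)
$\sqrt{\left(6 \cdot 99 - w\right) + y} = \sqrt{\left(6 \cdot 99 - -175\right) - 14} = \sqrt{\left(594 + 175\right) - 14} = \sqrt{769 - 14} = \sqrt{755}$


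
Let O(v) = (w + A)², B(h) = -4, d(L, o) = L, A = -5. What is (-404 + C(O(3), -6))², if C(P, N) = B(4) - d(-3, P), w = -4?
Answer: 164025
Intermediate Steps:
O(v) = 81 (O(v) = (-4 - 5)² = (-9)² = 81)
C(P, N) = -1 (C(P, N) = -4 - 1*(-3) = -4 + 3 = -1)
(-404 + C(O(3), -6))² = (-404 - 1)² = (-405)² = 164025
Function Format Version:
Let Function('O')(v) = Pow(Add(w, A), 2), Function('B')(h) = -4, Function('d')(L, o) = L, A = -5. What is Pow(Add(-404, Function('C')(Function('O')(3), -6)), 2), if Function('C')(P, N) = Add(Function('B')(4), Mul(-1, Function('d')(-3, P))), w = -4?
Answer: 164025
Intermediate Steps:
Function('O')(v) = 81 (Function('O')(v) = Pow(Add(-4, -5), 2) = Pow(-9, 2) = 81)
Function('C')(P, N) = -1 (Function('C')(P, N) = Add(-4, Mul(-1, -3)) = Add(-4, 3) = -1)
Pow(Add(-404, Function('C')(Function('O')(3), -6)), 2) = Pow(Add(-404, -1), 2) = Pow(-405, 2) = 164025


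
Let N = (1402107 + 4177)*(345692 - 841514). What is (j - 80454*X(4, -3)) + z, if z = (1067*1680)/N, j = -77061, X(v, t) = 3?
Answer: -841006459102201/2641161157 ≈ -3.1842e+5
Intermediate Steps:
N = -697266545448 (N = 1406284*(-495822) = -697266545448)
z = -6790/2641161157 (z = (1067*1680)/(-697266545448) = 1792560*(-1/697266545448) = -6790/2641161157 ≈ -2.5708e-6)
(j - 80454*X(4, -3)) + z = (-77061 - 80454*3) - 6790/2641161157 = (-77061 - 241362) - 6790/2641161157 = -318423 - 6790/2641161157 = -841006459102201/2641161157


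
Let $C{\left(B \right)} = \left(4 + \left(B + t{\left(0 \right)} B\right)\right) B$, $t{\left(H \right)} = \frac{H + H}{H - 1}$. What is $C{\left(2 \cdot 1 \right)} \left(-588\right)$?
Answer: $-7056$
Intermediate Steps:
$t{\left(H \right)} = \frac{2 H}{-1 + H}$
$C{\left(B \right)} = B \left(4 + B\right)$ ($C{\left(B \right)} = \left(4 + \left(B + 2 \cdot 0 \frac{1}{-1 + 0} B\right)\right) B = \left(4 + \left(B + 2 \cdot 0 \frac{1}{-1} B\right)\right) B = \left(4 + \left(B + 2 \cdot 0 \left(-1\right) B\right)\right) B = \left(4 + \left(B + 0 B\right)\right) B = \left(4 + \left(B + 0\right)\right) B = \left(4 + B\right) B = B \left(4 + B\right)$)
$C{\left(2 \cdot 1 \right)} \left(-588\right) = 2 \cdot 1 \left(4 + 2 \cdot 1\right) \left(-588\right) = 2 \left(4 + 2\right) \left(-588\right) = 2 \cdot 6 \left(-588\right) = 12 \left(-588\right) = -7056$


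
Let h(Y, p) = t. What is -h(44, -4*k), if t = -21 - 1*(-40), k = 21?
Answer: -19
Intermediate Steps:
t = 19 (t = -21 + 40 = 19)
h(Y, p) = 19
-h(44, -4*k) = -1*19 = -19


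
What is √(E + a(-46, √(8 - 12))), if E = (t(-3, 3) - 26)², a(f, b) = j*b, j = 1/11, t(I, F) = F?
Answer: √(64009 + 22*I)/11 ≈ 23.0 + 0.0039526*I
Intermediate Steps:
j = 1/11 ≈ 0.090909
a(f, b) = b/11
E = 529 (E = (3 - 26)² = (-23)² = 529)
√(E + a(-46, √(8 - 12))) = √(529 + √(8 - 12)/11) = √(529 + √(-4)/11) = √(529 + (2*I)/11) = √(529 + 2*I/11)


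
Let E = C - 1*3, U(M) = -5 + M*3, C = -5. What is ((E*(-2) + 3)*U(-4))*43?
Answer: -13889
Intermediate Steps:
U(M) = -5 + 3*M
E = -8 (E = -5 - 1*3 = -5 - 3 = -8)
((E*(-2) + 3)*U(-4))*43 = ((-8*(-2) + 3)*(-5 + 3*(-4)))*43 = ((16 + 3)*(-5 - 12))*43 = (19*(-17))*43 = -323*43 = -13889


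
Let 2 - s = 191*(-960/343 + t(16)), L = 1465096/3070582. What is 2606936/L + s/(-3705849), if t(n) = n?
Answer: 141318953333804370128/25865175270151 ≈ 5.4637e+6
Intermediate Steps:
L = 732548/1535291 (L = 1465096*(1/3070582) = 732548/1535291 ≈ 0.47714)
s = -864162/343 (s = 2 - 191*(-960/343 + 16) = 2 - 191*4528/343 = 2 - 1*864848/343 = 2 - 864848/343 = -864162/343 ≈ -2519.4)
2606936/L + s/(-3705849) = 2606936/(732548/1535291) - 864162/343/(-3705849) = 2606936*(1535291/732548) - 864162/343*(-1/3705849) = 1000601344594/183137 + 96018/141234023 = 141318953333804370128/25865175270151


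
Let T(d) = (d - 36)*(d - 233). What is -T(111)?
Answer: 9150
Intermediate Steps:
T(d) = (-233 + d)*(-36 + d) (T(d) = (-36 + d)*(-233 + d) = (-233 + d)*(-36 + d))
-T(111) = -(8388 + 111**2 - 269*111) = -(8388 + 12321 - 29859) = -1*(-9150) = 9150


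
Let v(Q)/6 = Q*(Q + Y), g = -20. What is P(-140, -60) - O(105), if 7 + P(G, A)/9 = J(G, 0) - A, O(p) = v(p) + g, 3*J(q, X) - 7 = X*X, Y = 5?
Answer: -68782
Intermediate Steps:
v(Q) = 6*Q*(5 + Q) (v(Q) = 6*(Q*(Q + 5)) = 6*(Q*(5 + Q)) = 6*Q*(5 + Q))
J(q, X) = 7/3 + X**2/3 (J(q, X) = 7/3 + (X*X)/3 = 7/3 + X**2/3)
O(p) = -20 + 6*p*(5 + p) (O(p) = 6*p*(5 + p) - 20 = -20 + 6*p*(5 + p))
P(G, A) = -42 - 9*A (P(G, A) = -63 + 9*((7/3 + (1/3)*0**2) - A) = -63 + 9*((7/3 + (1/3)*0) - A) = -63 + 9*((7/3 + 0) - A) = -63 + 9*(7/3 - A) = -63 + (21 - 9*A) = -42 - 9*A)
P(-140, -60) - O(105) = (-42 - 9*(-60)) - (-20 + 6*105*(5 + 105)) = (-42 + 540) - (-20 + 6*105*110) = 498 - (-20 + 69300) = 498 - 1*69280 = 498 - 69280 = -68782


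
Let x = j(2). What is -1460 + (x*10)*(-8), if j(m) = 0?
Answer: -1460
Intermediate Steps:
x = 0
-1460 + (x*10)*(-8) = -1460 + (0*10)*(-8) = -1460 + 0*(-8) = -1460 + 0 = -1460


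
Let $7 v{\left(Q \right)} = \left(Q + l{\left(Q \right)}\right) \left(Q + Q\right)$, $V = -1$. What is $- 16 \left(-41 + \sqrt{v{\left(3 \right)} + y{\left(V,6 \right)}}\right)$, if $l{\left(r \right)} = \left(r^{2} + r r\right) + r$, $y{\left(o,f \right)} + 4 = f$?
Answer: $656 - \frac{16 \sqrt{1106}}{7} \approx 579.99$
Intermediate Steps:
$y{\left(o,f \right)} = -4 + f$
$l{\left(r \right)} = r + 2 r^{2}$ ($l{\left(r \right)} = \left(r^{2} + r^{2}\right) + r = 2 r^{2} + r = r + 2 r^{2}$)
$v{\left(Q \right)} = \frac{2 Q \left(Q + Q \left(1 + 2 Q\right)\right)}{7}$ ($v{\left(Q \right)} = \frac{\left(Q + Q \left(1 + 2 Q\right)\right) \left(Q + Q\right)}{7} = \frac{\left(Q + Q \left(1 + 2 Q\right)\right) 2 Q}{7} = \frac{2 Q \left(Q + Q \left(1 + 2 Q\right)\right)}{7}$)
$- 16 \left(-41 + \sqrt{v{\left(3 \right)} + y{\left(V,6 \right)}}\right) = - 16 \left(-41 + \sqrt{\frac{4 \cdot 3^{2} \left(1 + 3\right)}{7} + \left(-4 + 6\right)}\right) = - 16 \left(-41 + \sqrt{\frac{4}{7} \cdot 9 \cdot 4 + 2}\right) = - 16 \left(-41 + \sqrt{\frac{144}{7} + 2}\right) = - 16 \left(-41 + \sqrt{\frac{158}{7}}\right) = - 16 \left(-41 + \frac{\sqrt{1106}}{7}\right) = 656 - \frac{16 \sqrt{1106}}{7}$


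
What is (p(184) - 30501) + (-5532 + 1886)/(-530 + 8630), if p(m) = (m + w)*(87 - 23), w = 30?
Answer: -68062073/4050 ≈ -16805.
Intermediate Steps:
p(m) = 1920 + 64*m (p(m) = (m + 30)*(87 - 23) = (30 + m)*64 = 1920 + 64*m)
(p(184) - 30501) + (-5532 + 1886)/(-530 + 8630) = ((1920 + 64*184) - 30501) + (-5532 + 1886)/(-530 + 8630) = ((1920 + 11776) - 30501) - 3646/8100 = (13696 - 30501) - 3646*1/8100 = -16805 - 1823/4050 = -68062073/4050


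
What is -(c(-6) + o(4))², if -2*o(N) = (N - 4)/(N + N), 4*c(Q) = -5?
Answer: -25/16 ≈ -1.5625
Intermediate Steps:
c(Q) = -5/4 (c(Q) = (¼)*(-5) = -5/4)
o(N) = -(-4 + N)/(4*N) (o(N) = -(N - 4)/(2*(N + N)) = -(-4 + N)/(2*(2*N)) = -(-4 + N)*1/(2*N)/2 = -(-4 + N)/(4*N))
-(c(-6) + o(4))² = -(-5/4 + (¼)*(4 - 1*4)/4)² = -(-5/4 + (¼)*(¼)*(4 - 4))² = -(-5/4 + (¼)*(¼)*0)² = -(-5/4 + 0)² = -(-5/4)² = -1*25/16 = -25/16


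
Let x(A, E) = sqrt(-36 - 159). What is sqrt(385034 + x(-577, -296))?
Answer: sqrt(385034 + I*sqrt(195)) ≈ 620.51 + 0.01*I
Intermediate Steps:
x(A, E) = I*sqrt(195) (x(A, E) = sqrt(-195) = I*sqrt(195))
sqrt(385034 + x(-577, -296)) = sqrt(385034 + I*sqrt(195))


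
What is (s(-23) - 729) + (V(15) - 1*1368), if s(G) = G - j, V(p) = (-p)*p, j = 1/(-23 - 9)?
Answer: -75039/32 ≈ -2345.0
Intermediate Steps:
j = -1/32 (j = 1/(-32) = -1/32 ≈ -0.031250)
V(p) = -p²
s(G) = 1/32 + G (s(G) = G - 1*(-1/32) = G + 1/32 = 1/32 + G)
(s(-23) - 729) + (V(15) - 1*1368) = ((1/32 - 23) - 729) + (-1*15² - 1*1368) = (-735/32 - 729) + (-1*225 - 1368) = -24063/32 + (-225 - 1368) = -24063/32 - 1593 = -75039/32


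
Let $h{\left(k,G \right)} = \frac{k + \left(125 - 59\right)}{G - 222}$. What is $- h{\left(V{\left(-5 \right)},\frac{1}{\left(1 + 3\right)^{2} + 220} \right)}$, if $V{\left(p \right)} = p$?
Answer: $\frac{14396}{52391} \approx 0.27478$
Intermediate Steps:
$h{\left(k,G \right)} = \frac{66 + k}{-222 + G}$ ($h{\left(k,G \right)} = \frac{k + \left(125 - 59\right)}{-222 + G} = \frac{k + 66}{-222 + G} = \frac{66 + k}{-222 + G}$)
$- h{\left(V{\left(-5 \right)},\frac{1}{\left(1 + 3\right)^{2} + 220} \right)} = - \frac{66 - 5}{-222 + \frac{1}{\left(1 + 3\right)^{2} + 220}} = - \frac{61}{-222 + \frac{1}{4^{2} + 220}} = - \frac{61}{-222 + \frac{1}{16 + 220}} = - \frac{61}{-222 + \frac{1}{236}} = - \frac{61}{- \frac{52391}{236}} = - \frac{\left(-236\right) 61}{52391} = \left(-1\right) \left(- \frac{14396}{52391}\right) = \frac{14396}{52391}$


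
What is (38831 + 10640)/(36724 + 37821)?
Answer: 49471/74545 ≈ 0.66364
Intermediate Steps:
(38831 + 10640)/(36724 + 37821) = 49471/74545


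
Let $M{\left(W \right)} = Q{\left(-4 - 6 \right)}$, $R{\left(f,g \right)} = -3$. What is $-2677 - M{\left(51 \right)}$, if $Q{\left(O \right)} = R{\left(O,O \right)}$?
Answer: $-2674$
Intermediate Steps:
$Q{\left(O \right)} = -3$
$M{\left(W \right)} = -3$
$-2677 - M{\left(51 \right)} = -2677 - -3 = -2677 + 3 = -2674$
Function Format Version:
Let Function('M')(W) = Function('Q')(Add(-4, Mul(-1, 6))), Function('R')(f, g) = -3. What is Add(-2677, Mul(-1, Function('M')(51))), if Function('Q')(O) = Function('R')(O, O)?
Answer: -2674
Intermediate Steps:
Function('Q')(O) = -3
Function('M')(W) = -3
Add(-2677, Mul(-1, Function('M')(51))) = Add(-2677, Mul(-1, -3)) = Add(-2677, 3) = -2674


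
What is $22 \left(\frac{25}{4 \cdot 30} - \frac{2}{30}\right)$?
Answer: $\frac{187}{60} \approx 3.1167$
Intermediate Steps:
$22 \left(\frac{25}{4 \cdot 30} - \frac{2}{30}\right) = 22 \left(\frac{25}{120} - \frac{1}{15}\right) = 22 \left(25 \cdot \frac{1}{120} - \frac{1}{15}\right) = 22 \left(\frac{5}{24} - \frac{1}{15}\right) = 22 \cdot \frac{17}{120} = \frac{187}{60}$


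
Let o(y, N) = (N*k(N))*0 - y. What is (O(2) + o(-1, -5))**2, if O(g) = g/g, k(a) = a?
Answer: 4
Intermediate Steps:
O(g) = 1
o(y, N) = -y (o(y, N) = (N*N)*0 - y = N**2*0 - y = 0 - y = -y)
(O(2) + o(-1, -5))**2 = (1 - 1*(-1))**2 = (1 + 1)**2 = 2**2 = 4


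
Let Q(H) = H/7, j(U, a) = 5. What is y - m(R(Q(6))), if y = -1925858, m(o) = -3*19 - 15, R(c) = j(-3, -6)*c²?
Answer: -1925786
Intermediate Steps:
Q(H) = H/7 (Q(H) = H*(⅐) = H/7)
R(c) = 5*c²
m(o) = -72 (m(o) = -57 - 15 = -72)
y - m(R(Q(6))) = -1925858 - 1*(-72) = -1925858 + 72 = -1925786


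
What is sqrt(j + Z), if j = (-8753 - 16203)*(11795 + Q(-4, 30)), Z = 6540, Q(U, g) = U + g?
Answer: 8*I*sqrt(4609349) ≈ 17176.0*I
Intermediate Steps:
j = -295004876 (j = (-8753 - 16203)*(11795 + (-4 + 30)) = -24956*(11795 + 26) = -24956*11821 = -295004876)
sqrt(j + Z) = sqrt(-295004876 + 6540) = sqrt(-294998336) = 8*I*sqrt(4609349)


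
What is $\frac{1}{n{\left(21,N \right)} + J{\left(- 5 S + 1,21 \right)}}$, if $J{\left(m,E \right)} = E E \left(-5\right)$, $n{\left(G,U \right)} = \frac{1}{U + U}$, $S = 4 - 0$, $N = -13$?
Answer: $- \frac{26}{57331} \approx -0.00045351$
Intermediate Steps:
$S = 4$ ($S = 4 + 0 = 4$)
$n{\left(G,U \right)} = \frac{1}{2 U}$
$J{\left(m,E \right)} = - 5 E^{2}$ ($J{\left(m,E \right)} = E^{2} \left(-5\right) = - 5 E^{2}$)
$\frac{1}{n{\left(21,N \right)} + J{\left(- 5 S + 1,21 \right)}} = \frac{1}{\frac{1}{2 \left(-13\right)} - 5 \cdot 21^{2}} = \frac{1}{\frac{1}{2} \left(- \frac{1}{13}\right) - 2205} = \frac{1}{- \frac{1}{26} - 2205} = \frac{1}{- \frac{57331}{26}} = - \frac{26}{57331}$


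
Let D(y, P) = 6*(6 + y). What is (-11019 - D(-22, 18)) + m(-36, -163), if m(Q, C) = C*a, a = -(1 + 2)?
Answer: -10434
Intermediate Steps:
D(y, P) = 36 + 6*y
a = -3 (a = -1*3 = -3)
m(Q, C) = -3*C (m(Q, C) = C*(-3) = -3*C)
(-11019 - D(-22, 18)) + m(-36, -163) = (-11019 - (36 + 6*(-22))) - 3*(-163) = (-11019 - (36 - 132)) + 489 = (-11019 - 1*(-96)) + 489 = (-11019 + 96) + 489 = -10923 + 489 = -10434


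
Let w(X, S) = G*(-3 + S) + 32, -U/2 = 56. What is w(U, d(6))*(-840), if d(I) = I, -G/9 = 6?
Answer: 109200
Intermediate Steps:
G = -54 (G = -9*6 = -54)
U = -112 (U = -2*56 = -112)
w(X, S) = 194 - 54*S (w(X, S) = -54*(-3 + S) + 32 = (162 - 54*S) + 32 = 194 - 54*S)
w(U, d(6))*(-840) = (194 - 54*6)*(-840) = (194 - 324)*(-840) = -130*(-840) = 109200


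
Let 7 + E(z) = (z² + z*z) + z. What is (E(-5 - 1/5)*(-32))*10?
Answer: -67008/5 ≈ -13402.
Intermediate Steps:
E(z) = -7 + z + 2*z² (E(z) = -7 + ((z² + z*z) + z) = -7 + ((z² + z²) + z) = -7 + (2*z² + z) = -7 + (z + 2*z²) = -7 + z + 2*z²)
(E(-5 - 1/5)*(-32))*10 = ((-7 + (-5 - 1/5) + 2*(-5 - 1/5)²)*(-32))*10 = ((-7 + (-5 - 1*⅕) + 2*(-5 - 1*⅕)²)*(-32))*10 = ((-7 + (-5 - ⅕) + 2*(-5 - ⅕)²)*(-32))*10 = ((-7 - 26/5 + 2*(-26/5)²)*(-32))*10 = ((-7 - 26/5 + 2*(676/25))*(-32))*10 = ((-7 - 26/5 + 1352/25)*(-32))*10 = ((1047/25)*(-32))*10 = -33504/25*10 = -67008/5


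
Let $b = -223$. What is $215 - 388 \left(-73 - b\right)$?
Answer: $-57985$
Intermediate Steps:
$215 - 388 \left(-73 - b\right) = 215 - 388 \left(-73 - -223\right) = 215 - 388 \left(-73 + 223\right) = 215 - 58200 = -57985$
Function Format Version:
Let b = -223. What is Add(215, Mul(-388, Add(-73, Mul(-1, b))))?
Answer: -57985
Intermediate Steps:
Add(215, Mul(-388, Add(-73, Mul(-1, b)))) = Add(215, Mul(-388, Add(-73, Mul(-1, -223)))) = Add(215, Mul(-388, Add(-73, 223))) = Add(215, Mul(-388, 150)) = Add(215, -58200) = -57985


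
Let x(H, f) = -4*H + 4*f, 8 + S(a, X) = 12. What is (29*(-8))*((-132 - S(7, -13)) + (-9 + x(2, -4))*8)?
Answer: 92800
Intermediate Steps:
S(a, X) = 4 (S(a, X) = -8 + 12 = 4)
(29*(-8))*((-132 - S(7, -13)) + (-9 + x(2, -4))*8) = (29*(-8))*((-132 - 1*4) + (-9 + (-4*2 + 4*(-4)))*8) = -232*((-132 - 4) + (-9 + (-8 - 16))*8) = -232*(-136 + (-9 - 24)*8) = -232*(-136 - 33*8) = -232*(-136 - 264) = -232*(-400) = 92800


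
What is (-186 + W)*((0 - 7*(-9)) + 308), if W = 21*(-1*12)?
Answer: -162498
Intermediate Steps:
W = -252 (W = 21*(-12) = -252)
(-186 + W)*((0 - 7*(-9)) + 308) = (-186 - 252)*((0 - 7*(-9)) + 308) = -438*((0 + 63) + 308) = -438*(63 + 308) = -438*371 = -162498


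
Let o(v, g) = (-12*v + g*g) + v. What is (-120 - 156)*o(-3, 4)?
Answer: -13524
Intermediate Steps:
o(v, g) = g² - 11*v (o(v, g) = (-12*v + g²) + v = (g² - 12*v) + v = g² - 11*v)
(-120 - 156)*o(-3, 4) = (-120 - 156)*(4² - 11*(-3)) = -276*(16 + 33) = -276*49 = -13524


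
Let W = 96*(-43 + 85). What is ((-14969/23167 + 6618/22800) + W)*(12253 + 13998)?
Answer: 9317114601954451/88034600 ≈ 1.0583e+8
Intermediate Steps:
W = 4032 (W = 96*42 = 4032)
((-14969/23167 + 6618/22800) + W)*(12253 + 13998) = ((-14969/23167 + 6618/22800) + 4032)*(12253 + 13998) = ((-14969*1/23167 + 6618*(1/22800)) + 4032)*26251 = ((-14969/23167 + 1103/3800) + 4032)*26251 = (-31328999/88034600 + 4032)*26251 = (354924178201/88034600)*26251 = 9317114601954451/88034600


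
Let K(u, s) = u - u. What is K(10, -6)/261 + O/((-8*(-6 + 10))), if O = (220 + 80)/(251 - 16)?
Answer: -15/376 ≈ -0.039894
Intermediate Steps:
K(u, s) = 0
O = 60/47 (O = 300/235 = 300*(1/235) = 60/47 ≈ 1.2766)
K(10, -6)/261 + O/((-8*(-6 + 10))) = 0/261 + 60/(47*((-8*(-6 + 10)))) = 0*(1/261) + 60/(47*((-8*4))) = 0 + (60/47)/(-32) = 0 + (60/47)*(-1/32) = 0 - 15/376 = -15/376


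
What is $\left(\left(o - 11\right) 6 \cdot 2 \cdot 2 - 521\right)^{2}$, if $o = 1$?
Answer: $579121$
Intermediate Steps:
$\left(\left(o - 11\right) 6 \cdot 2 \cdot 2 - 521\right)^{2} = \left(\left(1 - 11\right) 6 \cdot 2 \cdot 2 - 521\right)^{2} = \left(- 10 \cdot 12 \cdot 2 - 521\right)^{2} = \left(\left(-10\right) 24 - 521\right)^{2} = \left(-240 - 521\right)^{2} = \left(-761\right)^{2} = 579121$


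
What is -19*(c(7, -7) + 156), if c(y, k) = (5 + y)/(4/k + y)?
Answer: -44992/15 ≈ -2999.5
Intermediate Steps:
c(y, k) = (5 + y)/(y + 4/k)
-19*(c(7, -7) + 156) = -19*(-7*(5 + 7)/(4 - 7*7) + 156) = -19*(-7*12/(4 - 49) + 156) = -19*(-7*12/(-45) + 156) = -19*(-7*(-1/45)*12 + 156) = -19*(28/15 + 156) = -19*2368/15 = -44992/15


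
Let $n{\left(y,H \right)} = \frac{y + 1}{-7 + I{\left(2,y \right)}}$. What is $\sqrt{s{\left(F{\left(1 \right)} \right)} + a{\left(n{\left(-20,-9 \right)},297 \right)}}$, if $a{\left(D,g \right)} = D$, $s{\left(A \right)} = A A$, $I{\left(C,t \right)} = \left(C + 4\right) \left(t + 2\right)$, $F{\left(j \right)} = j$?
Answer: $\frac{\sqrt{15410}}{115} \approx 1.0795$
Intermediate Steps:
$I{\left(C,t \right)} = \left(2 + t\right) \left(4 + C\right)$ ($I{\left(C,t \right)} = \left(4 + C\right) \left(2 + t\right) = \left(2 + t\right) \left(4 + C\right)$)
$s{\left(A \right)} = A^{2}$
$n{\left(y,H \right)} = \frac{1 + y}{5 + 6 y}$ ($n{\left(y,H \right)} = \frac{y + 1}{-7 + \left(8 + 2 \cdot 2 + 4 y + 2 y\right)} = \frac{1 + y}{-7 + \left(8 + 4 + 4 y + 2 y\right)} = \frac{1 + y}{-7 + \left(12 + 6 y\right)} = \frac{1 + y}{5 + 6 y}$)
$\sqrt{s{\left(F{\left(1 \right)} \right)} + a{\left(n{\left(-20,-9 \right)},297 \right)}} = \sqrt{1^{2} + \frac{1 - 20}{5 + 6 \left(-20\right)}} = \sqrt{1 + \frac{1}{5 - 120} \left(-19\right)} = \sqrt{1 + \frac{1}{-115} \left(-19\right)} = \sqrt{1 - - \frac{19}{115}} = \sqrt{1 + \frac{19}{115}} = \sqrt{\frac{134}{115}} = \frac{\sqrt{15410}}{115}$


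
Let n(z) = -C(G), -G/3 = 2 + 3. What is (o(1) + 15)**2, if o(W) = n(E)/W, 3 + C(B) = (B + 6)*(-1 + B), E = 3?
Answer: 15876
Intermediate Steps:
G = -15 (G = -3*(2 + 3) = -3*5 = -15)
C(B) = -3 + (-1 + B)*(6 + B) (C(B) = -3 + (B + 6)*(-1 + B) = -3 + (6 + B)*(-1 + B) = -3 + (-1 + B)*(6 + B))
n(z) = -141 (n(z) = -(-9 + (-15)**2 + 5*(-15)) = -(-9 + 225 - 75) = -1*141 = -141)
o(W) = -141/W
(o(1) + 15)**2 = (-141/1 + 15)**2 = (-141*1 + 15)**2 = (-141 + 15)**2 = (-126)**2 = 15876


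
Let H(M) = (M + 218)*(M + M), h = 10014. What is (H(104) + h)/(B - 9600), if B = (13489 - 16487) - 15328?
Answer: -38495/13963 ≈ -2.7569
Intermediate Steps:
B = -18326 (B = -2998 - 15328 = -18326)
H(M) = 2*M*(218 + M) (H(M) = (218 + M)*(2*M) = 2*M*(218 + M))
(H(104) + h)/(B - 9600) = (2*104*(218 + 104) + 10014)/(-18326 - 9600) = (2*104*322 + 10014)/(-27926) = (66976 + 10014)*(-1/27926) = 76990*(-1/27926) = -38495/13963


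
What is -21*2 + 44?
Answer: 2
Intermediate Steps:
-21*2 + 44 = -42 + 44 = 2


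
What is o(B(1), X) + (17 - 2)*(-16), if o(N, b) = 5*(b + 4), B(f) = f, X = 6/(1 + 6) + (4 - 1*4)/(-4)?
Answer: -1510/7 ≈ -215.71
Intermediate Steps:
X = 6/7 (X = 6/7 + (4 - 4)*(-¼) = 6*(⅐) + 0*(-¼) = 6/7 + 0 = 6/7 ≈ 0.85714)
o(N, b) = 20 + 5*b (o(N, b) = 5*(4 + b) = 20 + 5*b)
o(B(1), X) + (17 - 2)*(-16) = (20 + 5*(6/7)) + (17 - 2)*(-16) = (20 + 30/7) + 15*(-16) = 170/7 - 240 = -1510/7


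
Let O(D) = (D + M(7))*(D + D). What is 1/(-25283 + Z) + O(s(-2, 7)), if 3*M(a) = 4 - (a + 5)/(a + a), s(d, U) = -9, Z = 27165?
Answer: 1885771/13174 ≈ 143.14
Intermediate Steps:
M(a) = 4/3 - (5 + a)/(6*a) (M(a) = (4 - (a + 5)/(a + a))/3 = (4 - (5 + a)/(2*a))/3 = 4/3 - (5 + a)/(6*a))
O(D) = 2*D*(22/21 + D) (O(D) = (D + (⅙)*(-5 + 7*7)/7)*(D + D) = (D + (⅙)*(⅐)*(-5 + 49))*(2*D) = (D + (⅙)*(⅐)*44)*(2*D) = (D + 22/21)*(2*D) = (22/21 + D)*(2*D) = 2*D*(22/21 + D))
1/(-25283 + Z) + O(s(-2, 7)) = 1/(-25283 + 27165) + (2/21)*(-9)*(22 + 21*(-9)) = 1/1882 + (2/21)*(-9)*(22 - 189) = 1/1882 + (2/21)*(-9)*(-167) = 1/1882 + 1002/7 = 1885771/13174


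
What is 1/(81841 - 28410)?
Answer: 1/53431 ≈ 1.8716e-5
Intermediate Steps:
1/(81841 - 28410) = 1/53431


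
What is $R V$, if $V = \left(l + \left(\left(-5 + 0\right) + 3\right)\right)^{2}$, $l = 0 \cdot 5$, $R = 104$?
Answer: $416$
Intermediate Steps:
$l = 0$
$V = 4$ ($V = \left(0 + \left(\left(-5 + 0\right) + 3\right)\right)^{2} = \left(0 + \left(-5 + 3\right)\right)^{2} = \left(0 - 2\right)^{2} = \left(-2\right)^{2} = 4$)
$R V = 104 \cdot 4 = 416$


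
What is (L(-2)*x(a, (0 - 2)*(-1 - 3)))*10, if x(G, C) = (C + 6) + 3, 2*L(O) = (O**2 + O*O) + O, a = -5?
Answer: 510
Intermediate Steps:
L(O) = O**2 + O/2 (L(O) = ((O**2 + O*O) + O)/2 = ((O**2 + O**2) + O)/2 = (2*O**2 + O)/2 = (O + 2*O**2)/2 = O**2 + O/2)
x(G, C) = 9 + C (x(G, C) = (6 + C) + 3 = 9 + C)
(L(-2)*x(a, (0 - 2)*(-1 - 3)))*10 = ((-2*(1/2 - 2))*(9 + (0 - 2)*(-1 - 3)))*10 = ((-2*(-3/2))*(9 - 2*(-4)))*10 = (3*(9 + 8))*10 = (3*17)*10 = 51*10 = 510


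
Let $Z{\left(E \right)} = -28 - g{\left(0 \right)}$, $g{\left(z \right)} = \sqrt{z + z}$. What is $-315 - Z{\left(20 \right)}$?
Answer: $-287$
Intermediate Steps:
$g{\left(z \right)} = \sqrt{2} \sqrt{z}$ ($g{\left(z \right)} = \sqrt{2 z} = \sqrt{2} \sqrt{z}$)
$Z{\left(E \right)} = -28$ ($Z{\left(E \right)} = -28 - \sqrt{2} \sqrt{0} = -28 - \sqrt{2} \cdot 0 = -28 - 0 = -28 + 0 = -28$)
$-315 - Z{\left(20 \right)} = -315 - -28 = -315 + 28 = -287$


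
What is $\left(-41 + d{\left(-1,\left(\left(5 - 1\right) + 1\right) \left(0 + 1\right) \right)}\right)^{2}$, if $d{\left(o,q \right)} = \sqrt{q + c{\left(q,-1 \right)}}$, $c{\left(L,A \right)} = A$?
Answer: $1521$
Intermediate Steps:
$d{\left(o,q \right)} = \sqrt{-1 + q}$ ($d{\left(o,q \right)} = \sqrt{q - 1} = \sqrt{-1 + q}$)
$\left(-41 + d{\left(-1,\left(\left(5 - 1\right) + 1\right) \left(0 + 1\right) \right)}\right)^{2} = \left(-41 + \sqrt{-1 + \left(\left(5 - 1\right) + 1\right) \left(0 + 1\right)}\right)^{2} = \left(-41 + \sqrt{-1 + \left(\left(5 - 1\right) + 1\right) 1}\right)^{2} = \left(-41 + \sqrt{-1 + \left(4 + 1\right) 1}\right)^{2} = \left(-41 + \sqrt{-1 + 5 \cdot 1}\right)^{2} = \left(-41 + \sqrt{-1 + 5}\right)^{2} = \left(-41 + \sqrt{4}\right)^{2} = \left(-41 + 2\right)^{2} = \left(-39\right)^{2} = 1521$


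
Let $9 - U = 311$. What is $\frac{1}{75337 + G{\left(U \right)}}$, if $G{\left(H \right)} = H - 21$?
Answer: $\frac{1}{75014} \approx 1.3331 \cdot 10^{-5}$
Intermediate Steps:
$U = -302$ ($U = 9 - 311 = -302$)
$G{\left(H \right)} = -21 + H$
$\frac{1}{75337 + G{\left(U \right)}} = \frac{1}{75337 - 323} = \frac{1}{75014}$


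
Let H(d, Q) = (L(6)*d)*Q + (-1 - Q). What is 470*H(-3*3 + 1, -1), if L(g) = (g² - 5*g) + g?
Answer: 45120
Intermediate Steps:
L(g) = g² - 4*g
H(d, Q) = -1 - Q + 12*Q*d (H(d, Q) = ((6*(-4 + 6))*d)*Q + (-1 - Q) = ((6*2)*d)*Q + (-1 - Q) = (12*d)*Q + (-1 - Q) = 12*Q*d + (-1 - Q) = -1 - Q + 12*Q*d)
470*H(-3*3 + 1, -1) = 470*(-1 - 1*(-1) + 12*(-1)*(-3*3 + 1)) = 470*(-1 + 1 + 12*(-1)*(-9 + 1)) = 470*(-1 + 1 + 12*(-1)*(-8)) = 470*(-1 + 1 + 96) = 470*96 = 45120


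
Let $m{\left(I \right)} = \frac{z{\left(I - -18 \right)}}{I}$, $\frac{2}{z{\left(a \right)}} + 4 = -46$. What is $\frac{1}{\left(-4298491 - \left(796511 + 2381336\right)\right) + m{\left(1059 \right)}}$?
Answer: $- \frac{26475}{197936048551} \approx -1.3376 \cdot 10^{-7}$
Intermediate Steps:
$z{\left(a \right)} = - \frac{1}{25}$ ($z{\left(a \right)} = \frac{2}{-4 - 46} = \frac{2}{-50} = 2 \left(- \frac{1}{50}\right) = - \frac{1}{25}$)
$m{\left(I \right)} = - \frac{1}{25 I}$
$\frac{1}{\left(-4298491 - \left(796511 + 2381336\right)\right) + m{\left(1059 \right)}} = \frac{1}{\left(-4298491 - \left(796511 + 2381336\right)\right) - \frac{1}{25 \cdot 1059}} = \frac{1}{\left(-4298491 - 3177847\right) - \frac{1}{26475}} = \frac{1}{-7476338 - \frac{1}{26475}} = \frac{1}{- \frac{197936048551}{26475}} = - \frac{26475}{197936048551}$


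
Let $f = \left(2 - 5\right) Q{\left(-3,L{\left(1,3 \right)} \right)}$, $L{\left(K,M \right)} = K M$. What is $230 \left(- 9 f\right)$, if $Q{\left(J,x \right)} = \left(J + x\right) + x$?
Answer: $18630$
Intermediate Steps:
$Q{\left(J,x \right)} = J + 2 x$
$f = -9$ ($f = \left(2 - 5\right) \left(-3 + 2 \cdot 1 \cdot 3\right) = - 3 \left(-3 + 2 \cdot 3\right) = - 3 \left(-3 + 6\right) = \left(-3\right) 3 = -9$)
$230 \left(- 9 f\right) = 230 \left(\left(-9\right) \left(-9\right)\right) = 230 \cdot 81 = 18630$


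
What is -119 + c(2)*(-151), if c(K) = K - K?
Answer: -119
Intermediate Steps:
c(K) = 0
-119 + c(2)*(-151) = -119 + 0*(-151) = -119 + 0 = -119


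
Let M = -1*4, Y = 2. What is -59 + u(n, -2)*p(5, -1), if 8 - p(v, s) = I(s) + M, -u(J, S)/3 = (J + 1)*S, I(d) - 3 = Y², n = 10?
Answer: 271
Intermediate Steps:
I(d) = 7 (I(d) = 3 + 2² = 3 + 4 = 7)
u(J, S) = -3*S*(1 + J) (u(J, S) = -3*(J + 1)*S = -3*(1 + J)*S = -3*S*(1 + J))
M = -4
p(v, s) = 5 (p(v, s) = 8 - (7 - 4) = 8 - 1*3 = 8 - 3 = 5)
-59 + u(n, -2)*p(5, -1) = -59 - 3*(-2)*(1 + 10)*5 = -59 - 3*(-2)*11*5 = -59 + 66*5 = -59 + 330 = 271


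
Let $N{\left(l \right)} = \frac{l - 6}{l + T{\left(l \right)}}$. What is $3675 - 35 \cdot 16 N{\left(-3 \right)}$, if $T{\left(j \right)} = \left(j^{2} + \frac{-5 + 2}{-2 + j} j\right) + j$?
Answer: $7875$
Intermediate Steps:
$T{\left(j \right)} = j + j^{2} - \frac{3 j}{-2 + j}$ ($T{\left(j \right)} = \left(j^{2} + - \frac{3}{-2 + j} j\right) + j = \left(j^{2} - \frac{3 j}{-2 + j}\right) + j = j + j^{2} - \frac{3 j}{-2 + j}$)
$N{\left(l \right)} = \frac{-6 + l}{l + \frac{l \left(-5 + l^{2} - l\right)}{-2 + l}}$ ($N{\left(l \right)} = \frac{l - 6}{l + \frac{l \left(-5 + l^{2} - l\right)}{-2 + l}} = \frac{-6 + l}{l + \frac{l \left(-5 + l^{2} - l\right)}{-2 + l}}$)
$3675 - 35 \cdot 16 N{\left(-3 \right)} = 3675 - 35 \cdot 16 \frac{\left(-6 - 3\right) \left(-2 - 3\right)}{\left(-3\right) \left(-7 + \left(-3\right)^{2}\right)} = 3675 - 560 \left(\left(- \frac{1}{3}\right) \frac{1}{-7 + 9} \left(-9\right) \left(-5\right)\right) = 3675 - 560 \left(\left(- \frac{1}{3}\right) \frac{1}{2} \left(-9\right) \left(-5\right)\right) = 3675 - 560 \left(- \frac{15}{2}\right) = 3675 - -4200 = 3675 + 4200 = 7875$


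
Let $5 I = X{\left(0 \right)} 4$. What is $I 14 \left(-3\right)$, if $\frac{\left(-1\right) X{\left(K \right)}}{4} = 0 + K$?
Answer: $0$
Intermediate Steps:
$X{\left(K \right)} = - 4 K$ ($X{\left(K \right)} = - 4 \left(0 + K\right) = - 4 K$)
$I = 0$ ($I = \frac{\left(-4\right) 0 \cdot 4}{5} = \frac{0 \cdot 4}{5} = \frac{1}{5} \cdot 0 = 0$)
$I 14 \left(-3\right) = 0 \cdot 14 \left(-3\right) = 0 \left(-3\right) = 0$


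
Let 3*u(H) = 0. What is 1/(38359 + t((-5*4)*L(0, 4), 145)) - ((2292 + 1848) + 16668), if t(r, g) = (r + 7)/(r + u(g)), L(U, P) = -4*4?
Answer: -255422506936/12275207 ≈ -20808.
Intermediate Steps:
u(H) = 0 (u(H) = (⅓)*0 = 0)
L(U, P) = -16
t(r, g) = (7 + r)/r (t(r, g) = (r + 7)/(r + 0) = (7 + r)/r)
1/(38359 + t((-5*4)*L(0, 4), 145)) - ((2292 + 1848) + 16668) = 1/(38359 + (7 - 5*4*(-16))/((-5*4*(-16)))) - ((2292 + 1848) + 16668) = 1/(38359 + (7 - 20*(-16))/((-20*(-16)))) - (4140 + 16668) = 1/(38359 + (7 + 320)/320) - 1*20808 = 1/(38359 + (1/320)*327) - 20808 = 1/(38359 + 327/320) - 20808 = 1/(12275207/320) - 20808 = 320/12275207 - 20808 = -255422506936/12275207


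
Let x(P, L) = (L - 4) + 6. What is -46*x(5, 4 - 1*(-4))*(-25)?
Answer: 11500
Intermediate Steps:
x(P, L) = 2 + L (x(P, L) = (-4 + L) + 6 = 2 + L)
-46*x(5, 4 - 1*(-4))*(-25) = -46*(2 + (4 - 1*(-4)))*(-25) = -46*(2 + (4 + 4))*(-25) = -46*(2 + 8)*(-25) = -46*10*(-25) = -460*(-25) = 11500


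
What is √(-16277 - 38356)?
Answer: I*√54633 ≈ 233.74*I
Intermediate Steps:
√(-16277 - 38356) = √(-54633) = I*√54633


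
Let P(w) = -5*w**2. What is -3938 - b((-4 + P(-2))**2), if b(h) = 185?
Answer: -4123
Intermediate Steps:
-3938 - b((-4 + P(-2))**2) = -3938 - 1*185 = -3938 - 185 = -4123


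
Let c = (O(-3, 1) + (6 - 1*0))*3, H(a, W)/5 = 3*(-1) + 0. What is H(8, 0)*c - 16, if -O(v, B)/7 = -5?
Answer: -1861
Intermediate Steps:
H(a, W) = -15 (H(a, W) = 5*(3*(-1) + 0) = 5*(-3 + 0) = 5*(-3) = -15)
O(v, B) = 35 (O(v, B) = -7*(-5) = 35)
c = 123 (c = (35 + (6 - 1*0))*3 = (35 + (6 + 0))*3 = (35 + 6)*3 = 41*3 = 123)
H(8, 0)*c - 16 = -15*123 - 16 = -1845 - 16 = -1861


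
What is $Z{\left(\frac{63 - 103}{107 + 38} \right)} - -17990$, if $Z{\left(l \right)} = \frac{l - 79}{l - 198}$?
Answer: $\frac{103444799}{5750} \approx 17990.0$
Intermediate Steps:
$Z{\left(l \right)} = \frac{-79 + l}{-198 + l}$
$Z{\left(\frac{63 - 103}{107 + 38} \right)} - -17990 = \frac{-79 + \frac{63 - 103}{107 + 38}}{-198 + \frac{63 - 103}{107 + 38}} - -17990 = \frac{-79 - \frac{40}{145}}{-198 - \frac{40}{145}} + 17990 = \frac{-79 - \frac{8}{29}}{-198 - \frac{8}{29}} + 17990 = \frac{1}{- \frac{5750}{29}} \left(- \frac{2299}{29}\right) + 17990 = \left(- \frac{29}{5750}\right) \left(- \frac{2299}{29}\right) + 17990 = \frac{2299}{5750} + 17990 = \frac{103444799}{5750}$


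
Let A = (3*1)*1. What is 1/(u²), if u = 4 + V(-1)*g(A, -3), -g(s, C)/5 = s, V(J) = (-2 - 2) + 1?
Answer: 1/2401 ≈ 0.00041649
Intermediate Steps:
V(J) = -3 (V(J) = -4 + 1 = -3)
A = 3 (A = 3*1 = 3)
g(s, C) = -5*s
u = 49 (u = 4 - (-15)*3 = 4 - 3*(-15) = 4 + 45 = 49)
1/(u²) = 1/(49²) = 1/2401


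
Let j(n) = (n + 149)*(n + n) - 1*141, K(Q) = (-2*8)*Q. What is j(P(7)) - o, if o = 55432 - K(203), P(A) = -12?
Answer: -62109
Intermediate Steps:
K(Q) = -16*Q
o = 58680 (o = 55432 - (-16)*203 = 55432 - 1*(-3248) = 55432 + 3248 = 58680)
j(n) = -141 + 2*n*(149 + n) (j(n) = (149 + n)*(2*n) - 141 = 2*n*(149 + n) - 141 = -141 + 2*n*(149 + n))
j(P(7)) - o = (-141 + 2*(-12)² + 298*(-12)) - 1*58680 = (-141 + 2*144 - 3576) - 58680 = (-141 + 288 - 3576) - 58680 = -3429 - 58680 = -62109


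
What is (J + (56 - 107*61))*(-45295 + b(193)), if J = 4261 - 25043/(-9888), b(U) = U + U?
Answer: 980248368233/9888 ≈ 9.9135e+7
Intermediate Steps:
b(U) = 2*U
J = 42157811/9888 (J = 4261 - 25043*(-1/9888) = 4261 + 25043/9888 = 42157811/9888 ≈ 4263.5)
(J + (56 - 107*61))*(-45295 + b(193)) = (42157811/9888 + (56 - 107*61))*(-45295 + 2*193) = (42157811/9888 + (56 - 6527))*(-45295 + 386) = (42157811/9888 - 6471)*(-44909) = -21827437/9888*(-44909) = 980248368233/9888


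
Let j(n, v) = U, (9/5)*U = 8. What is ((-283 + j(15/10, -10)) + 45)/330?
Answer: -1051/1485 ≈ -0.70774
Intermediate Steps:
U = 40/9 (U = (5/9)*8 = 40/9 ≈ 4.4444)
j(n, v) = 40/9
((-283 + j(15/10, -10)) + 45)/330 = ((-283 + 40/9) + 45)/330 = (-2507/9 + 45)*(1/330) = -2102/9*1/330 = -1051/1485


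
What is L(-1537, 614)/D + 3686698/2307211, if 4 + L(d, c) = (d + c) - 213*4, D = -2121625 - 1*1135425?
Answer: 12011864249269/7514701587550 ≈ 1.5984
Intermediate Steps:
D = -3257050 (D = -2121625 - 1135425 = -3257050)
L(d, c) = -856 + c + d (L(d, c) = -4 + ((d + c) - 213*4) = -4 + ((c + d) - 852) = -4 + (-852 + c + d) = -856 + c + d)
L(-1537, 614)/D + 3686698/2307211 = (-856 + 614 - 1537)/(-3257050) + 3686698/2307211 = -1779*(-1/3257050) + 3686698*(1/2307211) = 1779/3257050 + 3686698/2307211 = 12011864249269/7514701587550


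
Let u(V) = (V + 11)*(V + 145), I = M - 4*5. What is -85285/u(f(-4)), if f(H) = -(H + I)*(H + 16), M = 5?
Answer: -85285/89147 ≈ -0.95668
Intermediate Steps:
I = -15 (I = 5 - 4*5 = 5 - 20 = -15)
f(H) = -(-15 + H)*(16 + H) (f(H) = -(H - 15)*(H + 16) = -(-15 + H)*(16 + H))
u(V) = (11 + V)*(145 + V)
-85285/u(f(-4)) = -85285/(1595 + (240 - 1*(-4) - 1*(-4)**2)**2 + 156*(240 - 1*(-4) - 1*(-4)**2)) = -85285/(1595 + (240 + 4 - 1*16)**2 + 156*(240 + 4 - 1*16)) = -85285/(1595 + (240 + 4 - 16)**2 + 156*(240 + 4 - 16)) = -85285/(1595 + 228**2 + 156*228) = -85285/(1595 + 51984 + 35568) = -85285/89147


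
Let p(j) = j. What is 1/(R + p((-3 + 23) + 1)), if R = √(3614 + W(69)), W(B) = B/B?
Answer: -7/1058 + √3615/3174 ≈ 0.012327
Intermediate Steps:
W(B) = 1
R = √3615 (R = √(3614 + 1) = √3615 ≈ 60.125)
1/(R + p((-3 + 23) + 1)) = 1/(√3615 + ((-3 + 23) + 1)) = 1/(√3615 + (20 + 1)) = 1/(√3615 + 21) = 1/(21 + √3615)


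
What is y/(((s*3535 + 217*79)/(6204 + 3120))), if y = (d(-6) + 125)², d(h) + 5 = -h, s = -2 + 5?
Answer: 5286708/991 ≈ 5334.7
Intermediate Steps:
s = 3
d(h) = -5 - h
y = 15876 (y = ((-5 - 1*(-6)) + 125)² = ((-5 + 6) + 125)² = (1 + 125)² = 126² = 15876)
y/(((s*3535 + 217*79)/(6204 + 3120))) = 15876/(((3*3535 + 217*79)/(6204 + 3120))) = 15876/(((10605 + 17143)/9324)) = 15876/((27748*(1/9324))) = 15876/(991/333) = 15876*(333/991) = 5286708/991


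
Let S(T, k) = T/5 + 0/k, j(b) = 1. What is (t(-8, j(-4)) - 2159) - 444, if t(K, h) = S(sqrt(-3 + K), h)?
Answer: -2603 + I*sqrt(11)/5 ≈ -2603.0 + 0.66333*I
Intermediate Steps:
S(T, k) = T/5 (S(T, k) = T*(1/5) + 0 = T/5 + 0 = T/5)
t(K, h) = sqrt(-3 + K)/5
(t(-8, j(-4)) - 2159) - 444 = (sqrt(-3 - 8)/5 - 2159) - 444 = (sqrt(-11)/5 - 2159) - 444 = ((I*sqrt(11))/5 - 2159) - 444 = (I*sqrt(11)/5 - 2159) - 444 = (-2159 + I*sqrt(11)/5) - 444 = -2603 + I*sqrt(11)/5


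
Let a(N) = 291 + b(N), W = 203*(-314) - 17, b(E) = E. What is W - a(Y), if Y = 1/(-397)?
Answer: -25427849/397 ≈ -64050.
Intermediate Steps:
W = -63759 (W = -63742 - 17 = -63759)
Y = -1/397 ≈ -0.0025189
a(N) = 291 + N
W - a(Y) = -63759 - (291 - 1/397) = -63759 - 1*115526/397 = -63759 - 115526/397 = -25427849/397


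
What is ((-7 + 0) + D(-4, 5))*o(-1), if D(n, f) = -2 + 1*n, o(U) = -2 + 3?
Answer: -13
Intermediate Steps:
o(U) = 1
D(n, f) = -2 + n
((-7 + 0) + D(-4, 5))*o(-1) = ((-7 + 0) + (-2 - 4))*1 = (-7 - 6)*1 = -13*1 = -13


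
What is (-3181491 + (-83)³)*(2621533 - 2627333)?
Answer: 21769012400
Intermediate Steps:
(-3181491 + (-83)³)*(2621533 - 2627333) = (-3181491 - 571787)*(-5800) = -3753278*(-5800) = 21769012400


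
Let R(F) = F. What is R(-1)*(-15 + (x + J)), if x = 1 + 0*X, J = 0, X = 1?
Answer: 14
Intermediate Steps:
x = 1 (x = 1 + 0*1 = 1 + 0 = 1)
R(-1)*(-15 + (x + J)) = -(-15 + (1 + 0)) = -(-15 + 1) = -1*(-14) = 14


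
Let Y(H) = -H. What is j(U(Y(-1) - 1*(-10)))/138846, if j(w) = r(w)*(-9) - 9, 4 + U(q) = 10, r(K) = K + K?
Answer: -39/46282 ≈ -0.00084266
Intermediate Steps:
r(K) = 2*K
U(q) = 6 (U(q) = -4 + 10 = 6)
j(w) = -9 - 18*w (j(w) = (2*w)*(-9) - 9 = -18*w - 9 = -9 - 18*w)
j(U(Y(-1) - 1*(-10)))/138846 = (-9 - 18*6)/138846 = (-9 - 108)*(1/138846) = -117*1/138846 = -39/46282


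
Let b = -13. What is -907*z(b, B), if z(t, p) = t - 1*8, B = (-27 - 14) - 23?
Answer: 19047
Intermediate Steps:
B = -64 (B = -41 - 23 = -64)
z(t, p) = -8 + t (z(t, p) = t - 8 = -8 + t)
-907*z(b, B) = -907*(-8 - 13) = -907*(-21) = 19047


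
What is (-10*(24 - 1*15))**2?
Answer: 8100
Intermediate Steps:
(-10*(24 - 1*15))**2 = (-10*(24 - 15))**2 = (-10*9)**2 = (-90)**2 = 8100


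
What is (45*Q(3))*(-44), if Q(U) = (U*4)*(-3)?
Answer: 71280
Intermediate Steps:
Q(U) = -12*U (Q(U) = (4*U)*(-3) = -12*U)
(45*Q(3))*(-44) = (45*(-12*3))*(-44) = (45*(-36))*(-44) = -1620*(-44) = 71280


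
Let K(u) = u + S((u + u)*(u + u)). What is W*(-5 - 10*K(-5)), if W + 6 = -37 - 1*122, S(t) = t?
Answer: 157575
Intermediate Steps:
K(u) = u + 4*u² (K(u) = u + (u + u)*(u + u) = u + (2*u)*(2*u) = u + 4*u²)
W = -165 (W = -6 + (-37 - 1*122) = -6 + (-37 - 122) = -6 - 159 = -165)
W*(-5 - 10*K(-5)) = -165*(-5 - (-50)*(1 + 4*(-5))) = -165*(-5 - (-50)*(1 - 20)) = -165*(-5 - (-50)*(-19)) = -165*(-5 - 10*95) = -165*(-5 - 950) = -165*(-955) = 157575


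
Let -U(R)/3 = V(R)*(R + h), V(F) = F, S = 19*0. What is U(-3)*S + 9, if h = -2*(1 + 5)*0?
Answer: 9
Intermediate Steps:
S = 0
h = 0 (h = -2*6*0 = -12*0 = 0)
U(R) = -3*R**2 (U(R) = -3*R*(R + 0) = -3*R*R = -3*R**2)
U(-3)*S + 9 = -3*(-3)**2*0 + 9 = -3*9*0 + 9 = -27*0 + 9 = 0 + 9 = 9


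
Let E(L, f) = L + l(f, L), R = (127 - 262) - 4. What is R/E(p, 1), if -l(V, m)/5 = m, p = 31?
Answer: 139/124 ≈ 1.1210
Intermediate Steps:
l(V, m) = -5*m
R = -139 (R = -135 - 4 = -139)
E(L, f) = -4*L (E(L, f) = L - 5*L = -4*L)
R/E(p, 1) = -139/((-4*31)) = -139/(-124) = -139*(-1/124) = 139/124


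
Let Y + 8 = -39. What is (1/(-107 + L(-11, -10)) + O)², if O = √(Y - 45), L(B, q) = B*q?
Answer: -827/9 + 4*I*√23/3 ≈ -91.889 + 6.3944*I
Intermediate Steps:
Y = -47 (Y = -8 - 39 = -47)
O = 2*I*√23 (O = √(-47 - 45) = √(-92) = 2*I*√23 ≈ 9.5917*I)
(1/(-107 + L(-11, -10)) + O)² = (1/(-107 - 11*(-10)) + 2*I*√23)² = (1/(-107 + 110) + 2*I*√23)² = (1/3 + 2*I*√23)² = (⅓ + 2*I*√23)²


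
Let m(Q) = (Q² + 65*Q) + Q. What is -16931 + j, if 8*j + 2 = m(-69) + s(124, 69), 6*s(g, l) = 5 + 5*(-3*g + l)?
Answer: -101621/6 ≈ -16937.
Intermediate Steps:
s(g, l) = ⅚ - 5*g/2 + 5*l/6 (s(g, l) = (5 + 5*(-3*g + l))/6 = (5 + 5*(l - 3*g))/6 = (5 + (-15*g + 5*l))/6 = (5 - 15*g + 5*l)/6 = ⅚ - 5*g/2 + 5*l/6)
m(Q) = Q² + 66*Q
j = -35/6 (j = -¼ + (-69*(66 - 69) + (⅚ - 5/2*124 + (⅚)*69))/8 = -¼ + (-69*(-3) + (⅚ - 310 + 115/2))/8 = -¼ + (207 - 755/3)/8 = -¼ + (⅛)*(-134/3) = -¼ - 67/12 = -35/6 ≈ -5.8333)
-16931 + j = -16931 - 35/6 = -101621/6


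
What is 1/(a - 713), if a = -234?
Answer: -1/947 ≈ -0.0010560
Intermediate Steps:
1/(a - 713) = 1/(-234 - 713) = 1/(-947) = -1/947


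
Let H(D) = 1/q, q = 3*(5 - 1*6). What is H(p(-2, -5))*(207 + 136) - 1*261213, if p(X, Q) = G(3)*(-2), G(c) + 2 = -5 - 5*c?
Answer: -783982/3 ≈ -2.6133e+5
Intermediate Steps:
G(c) = -7 - 5*c (G(c) = -2 + (-5 - 5*c) = -7 - 5*c)
p(X, Q) = 44 (p(X, Q) = (-7 - 5*3)*(-2) = (-7 - 15)*(-2) = -22*(-2) = 44)
q = -3 (q = 3*(5 - 6) = 3*(-1) = -3)
H(D) = -1/3 (H(D) = 1/(-3) = -1/3)
H(p(-2, -5))*(207 + 136) - 1*261213 = -(207 + 136)/3 - 1*261213 = -1/3*343 - 261213 = -343/3 - 261213 = -783982/3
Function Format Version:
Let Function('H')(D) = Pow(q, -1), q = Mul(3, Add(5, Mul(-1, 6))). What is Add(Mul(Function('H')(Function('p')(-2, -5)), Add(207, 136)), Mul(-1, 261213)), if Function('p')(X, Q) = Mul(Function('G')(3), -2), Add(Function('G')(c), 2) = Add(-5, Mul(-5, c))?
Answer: Rational(-783982, 3) ≈ -2.6133e+5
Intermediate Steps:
Function('G')(c) = Add(-7, Mul(-5, c)) (Function('G')(c) = Add(-2, Add(-5, Mul(-5, c))) = Add(-7, Mul(-5, c)))
Function('p')(X, Q) = 44 (Function('p')(X, Q) = Mul(Add(-7, Mul(-5, 3)), -2) = Mul(Add(-7, -15), -2) = Mul(-22, -2) = 44)
q = -3 (q = Mul(3, Add(5, -6)) = Mul(3, -1) = -3)
Function('H')(D) = Rational(-1, 3) (Function('H')(D) = Pow(-3, -1) = Rational(-1, 3))
Add(Mul(Function('H')(Function('p')(-2, -5)), Add(207, 136)), Mul(-1, 261213)) = Add(Mul(Rational(-1, 3), Add(207, 136)), Mul(-1, 261213)) = Add(Mul(Rational(-1, 3), 343), -261213) = Add(Rational(-343, 3), -261213) = Rational(-783982, 3)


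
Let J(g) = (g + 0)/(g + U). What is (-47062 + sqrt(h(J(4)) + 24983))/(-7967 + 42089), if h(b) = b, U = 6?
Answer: -23531/17061 + sqrt(624585)/170610 ≈ -1.3746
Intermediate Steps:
J(g) = g/(6 + g) (J(g) = (g + 0)/(g + 6) = g/(6 + g))
(-47062 + sqrt(h(J(4)) + 24983))/(-7967 + 42089) = (-47062 + sqrt(4/(6 + 4) + 24983))/(-7967 + 42089) = (-47062 + sqrt(4/10 + 24983))/34122 = (-47062 + sqrt(4*(1/10) + 24983))*(1/34122) = (-47062 + sqrt(2/5 + 24983))*(1/34122) = (-47062 + sqrt(124917/5))*(1/34122) = (-47062 + sqrt(624585)/5)*(1/34122) = -23531/17061 + sqrt(624585)/170610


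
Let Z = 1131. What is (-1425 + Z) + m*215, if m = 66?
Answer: 13896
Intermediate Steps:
(-1425 + Z) + m*215 = (-1425 + 1131) + 66*215 = -294 + 14190 = 13896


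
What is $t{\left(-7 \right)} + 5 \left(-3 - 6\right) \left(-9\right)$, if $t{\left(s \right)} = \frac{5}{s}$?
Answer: $\frac{2830}{7} \approx 404.29$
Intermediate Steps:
$t{\left(-7 \right)} + 5 \left(-3 - 6\right) \left(-9\right) = \frac{5}{-7} + 5 \left(-3 - 6\right) \left(-9\right) = 5 \left(- \frac{1}{7}\right) + 5 \left(-9\right) \left(-9\right) = - \frac{5}{7} - -405 = - \frac{5}{7} + 405 = \frac{2830}{7}$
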